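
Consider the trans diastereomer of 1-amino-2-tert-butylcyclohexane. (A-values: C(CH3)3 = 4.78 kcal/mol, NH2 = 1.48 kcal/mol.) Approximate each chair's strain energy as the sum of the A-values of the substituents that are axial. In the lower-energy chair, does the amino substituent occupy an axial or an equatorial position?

C1 and C2 have opposite parity, so for the trans isomer the two substituents are e,e in one chair and a,a in the other.
Chair I (tert-butyl axial, amino axial): E = 6.26 kcal/mol.
Chair II (tert-butyl equatorial, amino equatorial): E = 0.00 kcal/mol.
Chair II is the more stable (lower-energy) conformer, and in that chair the amino group is equatorial.

equatorial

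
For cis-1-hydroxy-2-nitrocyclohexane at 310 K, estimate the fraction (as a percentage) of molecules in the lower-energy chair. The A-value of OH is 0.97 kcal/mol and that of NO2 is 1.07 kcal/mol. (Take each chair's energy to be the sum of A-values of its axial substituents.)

C1 and C2 have opposite parity, so for the cis isomer the two substituents are one axial and one equatorial in each chair.
Chair I (hydroxyl axial, nitro equatorial): E = 0.97 kcal/mol; chair II (hydroxyl equatorial, nitro axial): E = 1.07 kcal/mol.
ΔG = 0.10 kcal/mol between the two chairs.
K = exp(ΔG/RT) with R = 1.987×10⁻³ kcal mol⁻¹ K⁻¹ and T = 310 K gives K ≈ 1.18.
Fraction in the lower-energy chair = K/(K+1) = 54.0%.

54.0%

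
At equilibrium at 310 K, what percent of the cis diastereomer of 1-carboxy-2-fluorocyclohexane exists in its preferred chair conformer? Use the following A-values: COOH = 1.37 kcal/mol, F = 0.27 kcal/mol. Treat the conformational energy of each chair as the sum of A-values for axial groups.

85.6%

C1 and C2 have opposite parity, so for the cis isomer the two substituents are one axial and one equatorial in each chair.
Chair I (carboxyl axial, fluoro equatorial): E = 1.37 kcal/mol; chair II (carboxyl equatorial, fluoro axial): E = 0.27 kcal/mol.
ΔG = 1.10 kcal/mol between the two chairs.
K = exp(ΔG/RT) with R = 1.987×10⁻³ kcal mol⁻¹ K⁻¹ and T = 310 K gives K ≈ 5.96.
Fraction in the lower-energy chair = K/(K+1) = 85.6%.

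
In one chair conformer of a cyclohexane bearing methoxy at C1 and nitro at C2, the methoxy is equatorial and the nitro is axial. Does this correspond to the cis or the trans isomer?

C1 and C2 have opposite parity, so their axial bonds point in opposite directions.
With opposite-parity carbons, two substituents on the same face are one axial and one equatorial; opposite faces give both axial or both equatorial.
Here the groups are equatorial/axial → same face → cis.

cis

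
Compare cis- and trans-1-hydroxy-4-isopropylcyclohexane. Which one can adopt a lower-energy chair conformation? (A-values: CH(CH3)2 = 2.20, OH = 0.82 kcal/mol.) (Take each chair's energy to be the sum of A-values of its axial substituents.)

trans

At 1,4 positions (parity opposite): cis → (a,e or e,a); trans → (e,e or a,a).
Best chair for cis: E = 0.82 kcal/mol; best chair for trans: E = 0.00 kcal/mol.
The trans isomer is lower by 0.82 kcal/mol.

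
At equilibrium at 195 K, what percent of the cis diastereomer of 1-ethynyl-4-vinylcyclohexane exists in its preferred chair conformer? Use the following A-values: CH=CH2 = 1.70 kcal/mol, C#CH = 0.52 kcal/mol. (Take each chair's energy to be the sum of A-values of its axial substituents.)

95.5%

C1 and C4 have opposite parity, so for the cis isomer the two substituents are one axial and one equatorial in each chair.
Chair I (vinyl axial, ethynyl equatorial): E = 1.70 kcal/mol; chair II (vinyl equatorial, ethynyl axial): E = 0.52 kcal/mol.
ΔG = 1.18 kcal/mol between the two chairs.
K = exp(ΔG/RT) with R = 1.987×10⁻³ kcal mol⁻¹ K⁻¹ and T = 195 K gives K ≈ 21.
Fraction in the lower-energy chair = K/(K+1) = 95.5%.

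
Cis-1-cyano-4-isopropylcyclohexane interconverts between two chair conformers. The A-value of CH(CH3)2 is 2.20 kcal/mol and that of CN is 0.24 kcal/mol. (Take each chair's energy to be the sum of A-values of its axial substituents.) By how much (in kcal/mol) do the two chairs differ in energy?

1.96 kcal/mol

C1 and C4 have opposite parity, so for the cis isomer the two substituents are one axial and one equatorial in each chair.
Chair I (isopropyl axial, cyano equatorial): E = 2.20 kcal/mol.
Chair II (isopropyl equatorial, cyano axial): E = 0.24 kcal/mol.
ΔE = 2.20 − 0.24 = 1.96 kcal/mol; chair II is more stable.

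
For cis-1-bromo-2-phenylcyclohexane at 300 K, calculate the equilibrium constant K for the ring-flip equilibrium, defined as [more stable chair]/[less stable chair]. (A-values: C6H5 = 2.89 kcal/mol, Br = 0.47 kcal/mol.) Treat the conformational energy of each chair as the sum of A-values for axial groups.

C1 and C2 have opposite parity, so for the cis isomer the two substituents are one axial and one equatorial in each chair.
Chair I (phenyl axial, bromo equatorial): E = 2.89 kcal/mol; chair II (phenyl equatorial, bromo axial): E = 0.47 kcal/mol.
ΔG = 2.42 kcal/mol between the two chairs.
K = exp(ΔG/RT) with R = 1.987×10⁻³ kcal mol⁻¹ K⁻¹ and T = 300 K gives K ≈ 58.

K ≈ 58.0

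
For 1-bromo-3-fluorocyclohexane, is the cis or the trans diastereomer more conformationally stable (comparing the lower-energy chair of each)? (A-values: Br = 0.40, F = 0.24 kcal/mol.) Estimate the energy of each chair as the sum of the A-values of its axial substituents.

cis

At 1,3 positions (parity same): cis → (e,e or a,a); trans → (a,e or e,a).
Best chair for cis: E = 0.00 kcal/mol; best chair for trans: E = 0.24 kcal/mol.
The cis isomer is lower by 0.24 kcal/mol.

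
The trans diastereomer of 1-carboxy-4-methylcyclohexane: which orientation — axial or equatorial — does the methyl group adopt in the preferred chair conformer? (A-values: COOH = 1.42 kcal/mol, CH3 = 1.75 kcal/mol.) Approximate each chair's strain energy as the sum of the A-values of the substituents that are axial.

equatorial

C1 and C4 have opposite parity, so for the trans isomer the two substituents are e,e in one chair and a,a in the other.
Chair I (carboxyl axial, methyl axial): E = 3.17 kcal/mol.
Chair II (carboxyl equatorial, methyl equatorial): E = 0.00 kcal/mol.
Chair II is the more stable (lower-energy) conformer, and in that chair the methyl group is equatorial.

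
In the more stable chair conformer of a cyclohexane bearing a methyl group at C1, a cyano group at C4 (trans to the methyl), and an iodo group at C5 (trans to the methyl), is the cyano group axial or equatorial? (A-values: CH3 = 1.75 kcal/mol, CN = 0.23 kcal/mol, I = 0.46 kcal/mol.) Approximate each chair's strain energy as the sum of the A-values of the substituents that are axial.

Chair I (methyl axial, cyano axial, iodo equatorial): E = 1.98 kcal/mol.
Chair II (methyl equatorial, cyano equatorial, iodo axial): E = 0.46 kcal/mol.
Chair II is the more stable (lower-energy) conformer, and in that chair the cyano group is equatorial.

equatorial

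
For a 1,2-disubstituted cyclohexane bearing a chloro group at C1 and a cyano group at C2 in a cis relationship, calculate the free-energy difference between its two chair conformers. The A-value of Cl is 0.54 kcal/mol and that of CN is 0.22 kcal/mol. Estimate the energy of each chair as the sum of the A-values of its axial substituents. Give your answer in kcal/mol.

0.32 kcal/mol

C1 and C2 have opposite parity, so for the cis isomer the two substituents are one axial and one equatorial in each chair.
Chair I (chloro axial, cyano equatorial): E = 0.54 kcal/mol.
Chair II (chloro equatorial, cyano axial): E = 0.22 kcal/mol.
ΔE = 0.54 − 0.22 = 0.32 kcal/mol; chair II is more stable.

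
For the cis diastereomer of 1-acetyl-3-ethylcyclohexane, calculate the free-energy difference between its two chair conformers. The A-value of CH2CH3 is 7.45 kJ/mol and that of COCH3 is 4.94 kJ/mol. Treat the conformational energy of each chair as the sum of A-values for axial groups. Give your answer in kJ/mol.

12.39 kJ/mol

C1 and C3 have the same parity, so for the cis isomer the two substituents are e,e in one chair and a,a in the other.
Chair I (ethyl axial, acetyl axial): E = 12.39 kJ/mol.
Chair II (ethyl equatorial, acetyl equatorial): E = 0.00 kJ/mol.
ΔE = 12.39 − 0.00 = 12.39 kJ/mol; chair II is more stable.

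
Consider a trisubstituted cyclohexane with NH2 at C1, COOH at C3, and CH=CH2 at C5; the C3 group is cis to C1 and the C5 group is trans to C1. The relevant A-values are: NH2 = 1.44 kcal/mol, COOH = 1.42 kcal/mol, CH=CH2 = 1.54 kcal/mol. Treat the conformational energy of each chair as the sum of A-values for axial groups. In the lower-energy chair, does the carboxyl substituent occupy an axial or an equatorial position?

equatorial

Chair I (amino axial, carboxyl axial, vinyl equatorial): E = 2.86 kcal/mol.
Chair II (amino equatorial, carboxyl equatorial, vinyl axial): E = 1.54 kcal/mol.
Chair II is the more stable (lower-energy) conformer, and in that chair the carboxyl group is equatorial.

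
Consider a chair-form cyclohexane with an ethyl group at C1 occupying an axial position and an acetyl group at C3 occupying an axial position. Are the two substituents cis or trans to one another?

cis

C1 and C3 have the same parity, so their axial bonds point in the same direction.
With same-parity carbons, two substituents on the same face are both axial or both equatorial; opposite faces give one of each.
Here the groups are axial/axial → same face → cis.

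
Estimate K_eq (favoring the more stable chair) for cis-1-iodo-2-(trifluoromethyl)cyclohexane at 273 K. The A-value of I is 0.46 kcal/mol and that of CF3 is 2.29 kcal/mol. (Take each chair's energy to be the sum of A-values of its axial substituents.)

K ≈ 29.2

C1 and C2 have opposite parity, so for the cis isomer the two substituents are one axial and one equatorial in each chair.
Chair I (iodo axial, trifluoromethyl equatorial): E = 0.46 kcal/mol; chair II (iodo equatorial, trifluoromethyl axial): E = 2.29 kcal/mol.
ΔG = 1.83 kcal/mol between the two chairs.
K = exp(ΔG/RT) with R = 1.987×10⁻³ kcal mol⁻¹ K⁻¹ and T = 273 K gives K ≈ 29.2.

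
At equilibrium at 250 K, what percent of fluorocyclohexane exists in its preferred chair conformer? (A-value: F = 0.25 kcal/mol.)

One chair has the fluoro group axial (E = 0.25 kcal/mol) and the other has it equatorial (E = 0).
ΔG = 0.25 kcal/mol between the two chairs.
K = exp(ΔG/RT) with R = 1.987×10⁻³ kcal mol⁻¹ K⁻¹ and T = 250 K gives K ≈ 1.65.
Fraction in the lower-energy chair = K/(K+1) = 62.3%.

62.3%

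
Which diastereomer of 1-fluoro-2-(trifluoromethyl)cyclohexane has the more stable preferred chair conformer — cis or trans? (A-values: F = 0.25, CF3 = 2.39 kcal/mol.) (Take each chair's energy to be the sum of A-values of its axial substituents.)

trans

At 1,2 positions (parity opposite): cis → (a,e or e,a); trans → (e,e or a,a).
Best chair for cis: E = 0.25 kcal/mol; best chair for trans: E = 0.00 kcal/mol.
The trans isomer is lower by 0.25 kcal/mol.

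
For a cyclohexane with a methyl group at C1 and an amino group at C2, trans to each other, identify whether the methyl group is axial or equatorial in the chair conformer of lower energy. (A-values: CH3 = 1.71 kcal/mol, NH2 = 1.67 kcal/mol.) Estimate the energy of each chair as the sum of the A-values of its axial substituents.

C1 and C2 have opposite parity, so for the trans isomer the two substituents are e,e in one chair and a,a in the other.
Chair I (methyl axial, amino axial): E = 3.38 kcal/mol.
Chair II (methyl equatorial, amino equatorial): E = 0.00 kcal/mol.
Chair II is the more stable (lower-energy) conformer, and in that chair the methyl group is equatorial.

equatorial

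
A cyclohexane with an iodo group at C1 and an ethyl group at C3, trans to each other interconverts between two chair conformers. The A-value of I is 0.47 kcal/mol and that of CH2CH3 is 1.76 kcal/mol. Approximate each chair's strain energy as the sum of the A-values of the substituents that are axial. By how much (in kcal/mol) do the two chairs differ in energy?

1.29 kcal/mol

C1 and C3 have the same parity, so for the trans isomer the two substituents are one axial and one equatorial in each chair.
Chair I (iodo axial, ethyl equatorial): E = 0.47 kcal/mol.
Chair II (iodo equatorial, ethyl axial): E = 1.76 kcal/mol.
ΔE = 1.76 − 0.47 = 1.29 kcal/mol; chair I is more stable.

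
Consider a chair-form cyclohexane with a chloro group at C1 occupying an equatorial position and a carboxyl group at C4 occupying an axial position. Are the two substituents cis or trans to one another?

cis

C1 and C4 have opposite parity, so their axial bonds point in opposite directions.
With opposite-parity carbons, two substituents on the same face are one axial and one equatorial; opposite faces give both axial or both equatorial.
Here the groups are equatorial/axial → same face → cis.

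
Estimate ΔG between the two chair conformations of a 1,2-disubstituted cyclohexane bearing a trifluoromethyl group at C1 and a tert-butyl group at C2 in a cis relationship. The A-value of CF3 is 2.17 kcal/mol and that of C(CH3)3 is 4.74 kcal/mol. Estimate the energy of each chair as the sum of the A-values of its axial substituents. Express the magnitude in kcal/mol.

C1 and C2 have opposite parity, so for the cis isomer the two substituents are one axial and one equatorial in each chair.
Chair I (trifluoromethyl axial, tert-butyl equatorial): E = 2.17 kcal/mol.
Chair II (trifluoromethyl equatorial, tert-butyl axial): E = 4.74 kcal/mol.
ΔE = 4.74 − 2.17 = 2.57 kcal/mol; chair I is more stable.

2.57 kcal/mol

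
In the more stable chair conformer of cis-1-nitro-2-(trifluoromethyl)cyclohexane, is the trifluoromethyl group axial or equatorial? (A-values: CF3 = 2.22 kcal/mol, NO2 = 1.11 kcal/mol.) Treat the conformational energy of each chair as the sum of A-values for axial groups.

C1 and C2 have opposite parity, so for the cis isomer the two substituents are one axial and one equatorial in each chair.
Chair I (trifluoromethyl axial, nitro equatorial): E = 2.22 kcal/mol.
Chair II (trifluoromethyl equatorial, nitro axial): E = 1.11 kcal/mol.
Chair II is the more stable (lower-energy) conformer, and in that chair the trifluoromethyl group is equatorial.

equatorial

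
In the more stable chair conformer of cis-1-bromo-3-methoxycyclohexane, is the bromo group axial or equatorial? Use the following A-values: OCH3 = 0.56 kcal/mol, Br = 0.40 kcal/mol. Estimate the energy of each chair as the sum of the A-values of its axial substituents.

C1 and C3 have the same parity, so for the cis isomer the two substituents are e,e in one chair and a,a in the other.
Chair I (methoxy axial, bromo axial): E = 0.96 kcal/mol.
Chair II (methoxy equatorial, bromo equatorial): E = 0.00 kcal/mol.
Chair II is the more stable (lower-energy) conformer, and in that chair the bromo group is equatorial.

equatorial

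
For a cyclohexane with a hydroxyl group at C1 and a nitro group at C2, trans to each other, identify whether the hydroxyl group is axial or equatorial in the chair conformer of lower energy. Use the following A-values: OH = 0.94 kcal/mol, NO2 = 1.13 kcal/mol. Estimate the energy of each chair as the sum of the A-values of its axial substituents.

equatorial

C1 and C2 have opposite parity, so for the trans isomer the two substituents are e,e in one chair and a,a in the other.
Chair I (hydroxyl axial, nitro axial): E = 2.07 kcal/mol.
Chair II (hydroxyl equatorial, nitro equatorial): E = 0.00 kcal/mol.
Chair II is the more stable (lower-energy) conformer, and in that chair the hydroxyl group is equatorial.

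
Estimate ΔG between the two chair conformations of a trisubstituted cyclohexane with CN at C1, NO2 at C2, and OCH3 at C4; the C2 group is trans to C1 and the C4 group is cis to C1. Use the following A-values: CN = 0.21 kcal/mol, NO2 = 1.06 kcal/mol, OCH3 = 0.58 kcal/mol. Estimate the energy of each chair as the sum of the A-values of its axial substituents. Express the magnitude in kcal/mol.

Chair I (cyano axial, nitro axial, methoxy equatorial): E = 1.27 kcal/mol.
Chair II (cyano equatorial, nitro equatorial, methoxy axial): E = 0.58 kcal/mol.
ΔE = 1.27 − 0.58 = 0.69 kcal/mol; chair II is more stable.

0.69 kcal/mol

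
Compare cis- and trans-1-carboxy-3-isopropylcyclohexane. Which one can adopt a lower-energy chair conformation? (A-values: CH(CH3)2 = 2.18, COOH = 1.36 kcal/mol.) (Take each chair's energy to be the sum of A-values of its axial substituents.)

cis

At 1,3 positions (parity same): cis → (e,e or a,a); trans → (a,e or e,a).
Best chair for cis: E = 0.00 kcal/mol; best chair for trans: E = 1.36 kcal/mol.
The cis isomer is lower by 1.36 kcal/mol.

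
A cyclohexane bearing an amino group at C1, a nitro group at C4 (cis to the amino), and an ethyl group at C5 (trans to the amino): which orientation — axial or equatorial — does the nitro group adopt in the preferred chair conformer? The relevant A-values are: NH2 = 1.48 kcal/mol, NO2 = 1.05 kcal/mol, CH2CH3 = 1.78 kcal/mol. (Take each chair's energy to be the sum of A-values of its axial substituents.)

equatorial

Chair I (amino axial, nitro equatorial, ethyl equatorial): E = 1.48 kcal/mol.
Chair II (amino equatorial, nitro axial, ethyl axial): E = 2.83 kcal/mol.
Chair I is the more stable (lower-energy) conformer, and in that chair the nitro group is equatorial.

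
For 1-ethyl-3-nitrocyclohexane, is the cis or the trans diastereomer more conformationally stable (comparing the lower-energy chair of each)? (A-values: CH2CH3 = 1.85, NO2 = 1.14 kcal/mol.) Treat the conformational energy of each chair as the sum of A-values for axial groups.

At 1,3 positions (parity same): cis → (e,e or a,a); trans → (a,e or e,a).
Best chair for cis: E = 0.00 kcal/mol; best chair for trans: E = 1.14 kcal/mol.
The cis isomer is lower by 1.14 kcal/mol.

cis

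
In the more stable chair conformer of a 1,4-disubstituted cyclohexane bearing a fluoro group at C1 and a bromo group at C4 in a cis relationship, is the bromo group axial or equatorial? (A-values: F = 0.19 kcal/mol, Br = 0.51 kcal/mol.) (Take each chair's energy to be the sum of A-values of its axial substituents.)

C1 and C4 have opposite parity, so for the cis isomer the two substituents are one axial and one equatorial in each chair.
Chair I (fluoro axial, bromo equatorial): E = 0.19 kcal/mol.
Chair II (fluoro equatorial, bromo axial): E = 0.51 kcal/mol.
Chair I is the more stable (lower-energy) conformer, and in that chair the bromo group is equatorial.

equatorial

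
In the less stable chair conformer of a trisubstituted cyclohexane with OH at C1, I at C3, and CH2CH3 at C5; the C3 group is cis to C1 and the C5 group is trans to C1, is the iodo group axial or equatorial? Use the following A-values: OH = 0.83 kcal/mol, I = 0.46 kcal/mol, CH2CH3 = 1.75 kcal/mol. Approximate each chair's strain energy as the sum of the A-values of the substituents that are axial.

Chair I (hydroxyl axial, iodo axial, ethyl equatorial): E = 1.29 kcal/mol.
Chair II (hydroxyl equatorial, iodo equatorial, ethyl axial): E = 1.75 kcal/mol.
Chair II is the less stable (higher-energy) conformer, and in that chair the iodo group is equatorial.

equatorial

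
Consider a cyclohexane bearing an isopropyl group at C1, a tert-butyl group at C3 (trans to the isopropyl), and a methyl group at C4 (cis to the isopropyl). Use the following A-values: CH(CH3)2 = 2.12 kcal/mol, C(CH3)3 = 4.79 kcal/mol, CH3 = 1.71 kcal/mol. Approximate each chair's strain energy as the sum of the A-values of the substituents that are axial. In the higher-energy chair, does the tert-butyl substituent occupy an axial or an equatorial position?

axial

Chair I (isopropyl axial, tert-butyl equatorial, methyl equatorial): E = 2.12 kcal/mol.
Chair II (isopropyl equatorial, tert-butyl axial, methyl axial): E = 6.50 kcal/mol.
Chair II is the less stable (higher-energy) conformer, and in that chair the tert-butyl group is axial.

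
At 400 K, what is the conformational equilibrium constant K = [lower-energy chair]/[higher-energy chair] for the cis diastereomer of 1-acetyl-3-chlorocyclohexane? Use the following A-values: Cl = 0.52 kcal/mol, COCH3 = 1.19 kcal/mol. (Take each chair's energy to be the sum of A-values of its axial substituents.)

C1 and C3 have the same parity, so for the cis isomer the two substituents are e,e in one chair and a,a in the other.
Chair I (chloro axial, acetyl axial): E = 1.71 kcal/mol; chair II (chloro equatorial, acetyl equatorial): E = 0.00 kcal/mol.
ΔG = 1.71 kcal/mol between the two chairs.
K = exp(ΔG/RT) with R = 1.987×10⁻³ kcal mol⁻¹ K⁻¹ and T = 400 K gives K ≈ 8.6.

K ≈ 8.60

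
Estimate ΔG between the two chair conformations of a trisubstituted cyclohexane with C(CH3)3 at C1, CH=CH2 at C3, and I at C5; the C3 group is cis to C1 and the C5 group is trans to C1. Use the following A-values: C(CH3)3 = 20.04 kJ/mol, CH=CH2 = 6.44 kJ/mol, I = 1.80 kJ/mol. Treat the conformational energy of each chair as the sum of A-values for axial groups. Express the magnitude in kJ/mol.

Chair I (tert-butyl axial, vinyl axial, iodo equatorial): E = 26.48 kJ/mol.
Chair II (tert-butyl equatorial, vinyl equatorial, iodo axial): E = 1.80 kJ/mol.
ΔE = 26.48 − 1.80 = 24.68 kJ/mol; chair II is more stable.

24.68 kJ/mol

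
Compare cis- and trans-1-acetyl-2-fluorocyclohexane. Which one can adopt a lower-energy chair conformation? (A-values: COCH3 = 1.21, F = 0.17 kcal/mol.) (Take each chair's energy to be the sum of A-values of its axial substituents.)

trans

At 1,2 positions (parity opposite): cis → (a,e or e,a); trans → (e,e or a,a).
Best chair for cis: E = 0.17 kcal/mol; best chair for trans: E = 0.00 kcal/mol.
The trans isomer is lower by 0.17 kcal/mol.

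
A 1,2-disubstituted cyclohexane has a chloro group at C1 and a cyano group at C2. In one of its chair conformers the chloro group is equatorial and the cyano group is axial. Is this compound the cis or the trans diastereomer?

C1 and C2 have opposite parity, so their axial bonds point in opposite directions.
With opposite-parity carbons, two substituents on the same face are one axial and one equatorial; opposite faces give both axial or both equatorial.
Here the groups are equatorial/axial → same face → cis.

cis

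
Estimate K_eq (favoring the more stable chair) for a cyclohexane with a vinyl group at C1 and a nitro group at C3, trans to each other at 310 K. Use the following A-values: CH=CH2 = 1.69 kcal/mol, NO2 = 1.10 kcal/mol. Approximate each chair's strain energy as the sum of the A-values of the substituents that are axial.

K ≈ 2.61

C1 and C3 have the same parity, so for the trans isomer the two substituents are one axial and one equatorial in each chair.
Chair I (vinyl axial, nitro equatorial): E = 1.69 kcal/mol; chair II (vinyl equatorial, nitro axial): E = 1.10 kcal/mol.
ΔG = 0.59 kcal/mol between the two chairs.
K = exp(ΔG/RT) with R = 1.987×10⁻³ kcal mol⁻¹ K⁻¹ and T = 310 K gives K ≈ 2.61.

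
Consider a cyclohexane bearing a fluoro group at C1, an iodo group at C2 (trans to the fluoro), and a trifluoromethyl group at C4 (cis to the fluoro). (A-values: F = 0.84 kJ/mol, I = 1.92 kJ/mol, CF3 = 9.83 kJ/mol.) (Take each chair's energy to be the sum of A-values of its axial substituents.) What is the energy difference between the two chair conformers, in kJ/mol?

7.07 kJ/mol

Chair I (fluoro axial, iodo axial, trifluoromethyl equatorial): E = 2.76 kJ/mol.
Chair II (fluoro equatorial, iodo equatorial, trifluoromethyl axial): E = 9.83 kJ/mol.
ΔE = 9.83 − 2.76 = 7.07 kJ/mol; chair I is more stable.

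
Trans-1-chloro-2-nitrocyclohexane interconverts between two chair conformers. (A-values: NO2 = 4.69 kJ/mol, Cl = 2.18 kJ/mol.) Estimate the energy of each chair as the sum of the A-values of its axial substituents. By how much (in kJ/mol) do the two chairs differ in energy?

C1 and C2 have opposite parity, so for the trans isomer the two substituents are e,e in one chair and a,a in the other.
Chair I (nitro axial, chloro axial): E = 6.87 kJ/mol.
Chair II (nitro equatorial, chloro equatorial): E = 0.00 kJ/mol.
ΔE = 6.87 − 0.00 = 6.87 kJ/mol; chair II is more stable.

6.87 kJ/mol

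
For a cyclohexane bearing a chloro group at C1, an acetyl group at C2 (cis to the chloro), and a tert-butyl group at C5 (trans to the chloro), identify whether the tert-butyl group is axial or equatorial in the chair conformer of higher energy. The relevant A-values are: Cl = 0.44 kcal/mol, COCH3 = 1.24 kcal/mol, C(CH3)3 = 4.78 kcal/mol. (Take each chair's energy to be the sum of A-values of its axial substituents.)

Chair I (chloro axial, acetyl equatorial, tert-butyl equatorial): E = 0.44 kcal/mol.
Chair II (chloro equatorial, acetyl axial, tert-butyl axial): E = 6.02 kcal/mol.
Chair II is the less stable (higher-energy) conformer, and in that chair the tert-butyl group is axial.

axial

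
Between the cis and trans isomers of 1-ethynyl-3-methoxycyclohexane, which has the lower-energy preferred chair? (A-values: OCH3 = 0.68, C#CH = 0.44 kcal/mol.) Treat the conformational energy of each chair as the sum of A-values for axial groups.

At 1,3 positions (parity same): cis → (e,e or a,a); trans → (a,e or e,a).
Best chair for cis: E = 0.00 kcal/mol; best chair for trans: E = 0.44 kcal/mol.
The cis isomer is lower by 0.44 kcal/mol.

cis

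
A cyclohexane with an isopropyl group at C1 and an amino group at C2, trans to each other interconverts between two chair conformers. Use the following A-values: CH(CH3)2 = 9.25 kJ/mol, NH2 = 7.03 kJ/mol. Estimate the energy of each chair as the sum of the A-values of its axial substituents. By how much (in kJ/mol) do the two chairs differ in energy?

16.28 kJ/mol

C1 and C2 have opposite parity, so for the trans isomer the two substituents are e,e in one chair and a,a in the other.
Chair I (isopropyl axial, amino axial): E = 16.28 kJ/mol.
Chair II (isopropyl equatorial, amino equatorial): E = 0.00 kJ/mol.
ΔE = 16.28 − 0.00 = 16.28 kJ/mol; chair II is more stable.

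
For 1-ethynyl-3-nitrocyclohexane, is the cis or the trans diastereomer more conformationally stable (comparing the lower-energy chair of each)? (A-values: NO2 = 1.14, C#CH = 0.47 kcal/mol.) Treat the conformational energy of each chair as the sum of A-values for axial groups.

At 1,3 positions (parity same): cis → (e,e or a,a); trans → (a,e or e,a).
Best chair for cis: E = 0.00 kcal/mol; best chair for trans: E = 0.47 kcal/mol.
The cis isomer is lower by 0.47 kcal/mol.

cis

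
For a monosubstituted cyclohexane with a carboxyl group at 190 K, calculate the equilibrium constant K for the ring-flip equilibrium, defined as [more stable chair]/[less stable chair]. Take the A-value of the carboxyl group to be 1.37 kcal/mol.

One chair has the carboxyl group axial (E = 1.37 kcal/mol) and the other has it equatorial (E = 0).
ΔG = 1.37 kcal/mol between the two chairs.
K = exp(ΔG/RT) with R = 1.987×10⁻³ kcal mol⁻¹ K⁻¹ and T = 190 K gives K ≈ 37.7.

K ≈ 37.7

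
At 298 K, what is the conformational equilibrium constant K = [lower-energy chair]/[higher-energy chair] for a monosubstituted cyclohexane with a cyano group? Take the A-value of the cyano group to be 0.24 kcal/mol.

One chair has the cyano group axial (E = 0.24 kcal/mol) and the other has it equatorial (E = 0).
ΔG = 0.24 kcal/mol between the two chairs.
K = exp(ΔG/RT) with R = 1.987×10⁻³ kcal mol⁻¹ K⁻¹ and T = 298 K gives K ≈ 1.5.

K ≈ 1.50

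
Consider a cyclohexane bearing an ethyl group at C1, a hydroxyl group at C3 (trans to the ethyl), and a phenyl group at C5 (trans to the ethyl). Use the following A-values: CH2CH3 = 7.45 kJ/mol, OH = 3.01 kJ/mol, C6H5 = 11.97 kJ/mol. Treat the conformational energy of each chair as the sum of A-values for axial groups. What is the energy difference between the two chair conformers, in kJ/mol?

Chair I (ethyl axial, hydroxyl equatorial, phenyl equatorial): E = 7.45 kJ/mol.
Chair II (ethyl equatorial, hydroxyl axial, phenyl axial): E = 14.98 kJ/mol.
ΔE = 14.98 − 7.45 = 7.53 kJ/mol; chair I is more stable.

7.53 kJ/mol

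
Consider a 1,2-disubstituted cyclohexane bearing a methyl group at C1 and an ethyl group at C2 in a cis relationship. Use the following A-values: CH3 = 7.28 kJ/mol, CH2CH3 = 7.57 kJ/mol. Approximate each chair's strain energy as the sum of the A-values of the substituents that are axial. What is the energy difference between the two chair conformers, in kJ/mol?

0.29 kJ/mol

C1 and C2 have opposite parity, so for the cis isomer the two substituents are one axial and one equatorial in each chair.
Chair I (methyl axial, ethyl equatorial): E = 7.28 kJ/mol.
Chair II (methyl equatorial, ethyl axial): E = 7.57 kJ/mol.
ΔE = 7.57 − 7.28 = 0.29 kJ/mol; chair I is more stable.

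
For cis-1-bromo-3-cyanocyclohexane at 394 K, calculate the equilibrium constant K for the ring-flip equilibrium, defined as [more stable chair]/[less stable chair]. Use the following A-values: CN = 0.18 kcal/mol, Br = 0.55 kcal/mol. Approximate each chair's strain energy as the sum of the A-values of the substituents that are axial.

K ≈ 2.54

C1 and C3 have the same parity, so for the cis isomer the two substituents are e,e in one chair and a,a in the other.
Chair I (cyano axial, bromo axial): E = 0.73 kcal/mol; chair II (cyano equatorial, bromo equatorial): E = 0.00 kcal/mol.
ΔG = 0.73 kcal/mol between the two chairs.
K = exp(ΔG/RT) with R = 1.987×10⁻³ kcal mol⁻¹ K⁻¹ and T = 394 K gives K ≈ 2.54.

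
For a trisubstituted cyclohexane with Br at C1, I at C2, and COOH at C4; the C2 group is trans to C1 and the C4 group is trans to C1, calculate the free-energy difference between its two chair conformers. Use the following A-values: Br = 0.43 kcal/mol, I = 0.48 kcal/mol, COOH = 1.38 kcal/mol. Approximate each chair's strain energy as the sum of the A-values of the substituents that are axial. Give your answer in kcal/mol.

2.29 kcal/mol

Chair I (bromo axial, iodo axial, carboxyl axial): E = 2.29 kcal/mol.
Chair II (bromo equatorial, iodo equatorial, carboxyl equatorial): E = 0.00 kcal/mol.
ΔE = 2.29 − 0.00 = 2.29 kcal/mol; chair II is more stable.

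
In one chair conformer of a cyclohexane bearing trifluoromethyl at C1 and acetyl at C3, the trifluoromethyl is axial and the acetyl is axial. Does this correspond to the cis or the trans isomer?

cis

C1 and C3 have the same parity, so their axial bonds point in the same direction.
With same-parity carbons, two substituents on the same face are both axial or both equatorial; opposite faces give one of each.
Here the groups are axial/axial → same face → cis.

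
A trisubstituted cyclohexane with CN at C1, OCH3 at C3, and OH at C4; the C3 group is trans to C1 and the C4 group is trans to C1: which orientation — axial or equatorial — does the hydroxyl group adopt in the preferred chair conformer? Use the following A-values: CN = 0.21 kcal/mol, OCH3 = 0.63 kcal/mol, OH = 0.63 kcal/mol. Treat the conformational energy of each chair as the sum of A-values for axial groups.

Chair I (cyano axial, methoxy equatorial, hydroxyl axial): E = 0.84 kcal/mol.
Chair II (cyano equatorial, methoxy axial, hydroxyl equatorial): E = 0.63 kcal/mol.
Chair II is the more stable (lower-energy) conformer, and in that chair the hydroxyl group is equatorial.

equatorial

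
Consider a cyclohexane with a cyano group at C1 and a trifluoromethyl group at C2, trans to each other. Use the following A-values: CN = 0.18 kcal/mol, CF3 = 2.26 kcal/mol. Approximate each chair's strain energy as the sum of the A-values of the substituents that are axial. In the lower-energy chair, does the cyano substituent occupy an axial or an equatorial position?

equatorial

C1 and C2 have opposite parity, so for the trans isomer the two substituents are e,e in one chair and a,a in the other.
Chair I (cyano axial, trifluoromethyl axial): E = 2.44 kcal/mol.
Chair II (cyano equatorial, trifluoromethyl equatorial): E = 0.00 kcal/mol.
Chair II is the more stable (lower-energy) conformer, and in that chair the cyano group is equatorial.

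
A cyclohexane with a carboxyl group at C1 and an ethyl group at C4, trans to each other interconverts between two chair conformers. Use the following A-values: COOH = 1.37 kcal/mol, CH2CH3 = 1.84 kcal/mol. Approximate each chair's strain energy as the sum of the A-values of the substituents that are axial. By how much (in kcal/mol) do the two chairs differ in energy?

C1 and C4 have opposite parity, so for the trans isomer the two substituents are e,e in one chair and a,a in the other.
Chair I (carboxyl axial, ethyl axial): E = 3.21 kcal/mol.
Chair II (carboxyl equatorial, ethyl equatorial): E = 0.00 kcal/mol.
ΔE = 3.21 − 0.00 = 3.21 kcal/mol; chair II is more stable.

3.21 kcal/mol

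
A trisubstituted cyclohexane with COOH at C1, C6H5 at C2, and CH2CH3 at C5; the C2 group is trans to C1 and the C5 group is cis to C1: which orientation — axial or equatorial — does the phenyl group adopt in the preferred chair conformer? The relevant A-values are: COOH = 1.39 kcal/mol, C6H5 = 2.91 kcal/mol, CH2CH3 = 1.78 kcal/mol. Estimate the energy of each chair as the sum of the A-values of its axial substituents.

equatorial

Chair I (carboxyl axial, phenyl axial, ethyl axial): E = 6.08 kcal/mol.
Chair II (carboxyl equatorial, phenyl equatorial, ethyl equatorial): E = 0.00 kcal/mol.
Chair II is the more stable (lower-energy) conformer, and in that chair the phenyl group is equatorial.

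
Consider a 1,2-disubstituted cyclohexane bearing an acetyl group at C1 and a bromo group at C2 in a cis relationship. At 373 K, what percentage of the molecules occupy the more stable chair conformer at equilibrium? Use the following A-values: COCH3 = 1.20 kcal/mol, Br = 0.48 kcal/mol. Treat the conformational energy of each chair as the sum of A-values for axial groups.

72.5%

C1 and C2 have opposite parity, so for the cis isomer the two substituents are one axial and one equatorial in each chair.
Chair I (acetyl axial, bromo equatorial): E = 1.20 kcal/mol; chair II (acetyl equatorial, bromo axial): E = 0.48 kcal/mol.
ΔG = 0.72 kcal/mol between the two chairs.
K = exp(ΔG/RT) with R = 1.987×10⁻³ kcal mol⁻¹ K⁻¹ and T = 373 K gives K ≈ 2.64.
Fraction in the lower-energy chair = K/(K+1) = 72.5%.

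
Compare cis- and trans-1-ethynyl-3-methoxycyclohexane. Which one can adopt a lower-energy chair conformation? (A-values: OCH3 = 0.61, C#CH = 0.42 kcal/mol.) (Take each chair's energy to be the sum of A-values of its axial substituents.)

At 1,3 positions (parity same): cis → (e,e or a,a); trans → (a,e or e,a).
Best chair for cis: E = 0.00 kcal/mol; best chair for trans: E = 0.42 kcal/mol.
The cis isomer is lower by 0.42 kcal/mol.

cis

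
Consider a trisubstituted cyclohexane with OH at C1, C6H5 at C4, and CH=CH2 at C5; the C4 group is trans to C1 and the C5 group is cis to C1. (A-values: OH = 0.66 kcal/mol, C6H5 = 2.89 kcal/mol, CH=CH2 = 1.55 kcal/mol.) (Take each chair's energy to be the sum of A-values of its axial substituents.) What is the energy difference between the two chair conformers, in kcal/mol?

5.10 kcal/mol

Chair I (hydroxyl axial, phenyl axial, vinyl axial): E = 5.10 kcal/mol.
Chair II (hydroxyl equatorial, phenyl equatorial, vinyl equatorial): E = 0.00 kcal/mol.
ΔE = 5.10 − 0.00 = 5.10 kcal/mol; chair II is more stable.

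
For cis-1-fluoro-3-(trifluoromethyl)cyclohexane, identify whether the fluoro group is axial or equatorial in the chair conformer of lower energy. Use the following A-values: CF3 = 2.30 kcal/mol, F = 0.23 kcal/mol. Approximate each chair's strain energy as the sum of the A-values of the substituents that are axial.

C1 and C3 have the same parity, so for the cis isomer the two substituents are e,e in one chair and a,a in the other.
Chair I (trifluoromethyl axial, fluoro axial): E = 2.53 kcal/mol.
Chair II (trifluoromethyl equatorial, fluoro equatorial): E = 0.00 kcal/mol.
Chair II is the more stable (lower-energy) conformer, and in that chair the fluoro group is equatorial.

equatorial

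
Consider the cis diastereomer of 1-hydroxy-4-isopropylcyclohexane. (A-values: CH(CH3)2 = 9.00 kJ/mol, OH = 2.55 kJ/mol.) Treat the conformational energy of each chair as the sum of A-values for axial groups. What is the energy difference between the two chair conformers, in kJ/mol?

C1 and C4 have opposite parity, so for the cis isomer the two substituents are one axial and one equatorial in each chair.
Chair I (isopropyl axial, hydroxyl equatorial): E = 9.00 kJ/mol.
Chair II (isopropyl equatorial, hydroxyl axial): E = 2.55 kJ/mol.
ΔE = 9.00 − 2.55 = 6.45 kJ/mol; chair II is more stable.

6.45 kJ/mol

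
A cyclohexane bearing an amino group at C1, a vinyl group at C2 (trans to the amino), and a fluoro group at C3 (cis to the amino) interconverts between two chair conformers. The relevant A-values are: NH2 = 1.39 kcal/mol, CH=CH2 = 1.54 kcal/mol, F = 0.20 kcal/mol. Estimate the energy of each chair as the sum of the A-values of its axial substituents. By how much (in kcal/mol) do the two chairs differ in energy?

Chair I (amino axial, vinyl axial, fluoro axial): E = 3.13 kcal/mol.
Chair II (amino equatorial, vinyl equatorial, fluoro equatorial): E = 0.00 kcal/mol.
ΔE = 3.13 − 0.00 = 3.13 kcal/mol; chair II is more stable.

3.13 kcal/mol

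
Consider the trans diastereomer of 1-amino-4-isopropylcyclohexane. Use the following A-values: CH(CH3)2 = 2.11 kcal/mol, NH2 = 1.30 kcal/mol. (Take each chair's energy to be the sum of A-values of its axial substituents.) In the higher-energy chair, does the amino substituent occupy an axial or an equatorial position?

axial

C1 and C4 have opposite parity, so for the trans isomer the two substituents are e,e in one chair and a,a in the other.
Chair I (isopropyl axial, amino axial): E = 3.41 kcal/mol.
Chair II (isopropyl equatorial, amino equatorial): E = 0.00 kcal/mol.
Chair I is the less stable (higher-energy) conformer, and in that chair the amino group is axial.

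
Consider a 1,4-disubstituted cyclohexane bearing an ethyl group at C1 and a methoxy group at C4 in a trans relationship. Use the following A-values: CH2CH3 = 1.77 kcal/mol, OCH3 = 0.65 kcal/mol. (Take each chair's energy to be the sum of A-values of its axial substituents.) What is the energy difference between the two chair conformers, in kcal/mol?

2.42 kcal/mol

C1 and C4 have opposite parity, so for the trans isomer the two substituents are e,e in one chair and a,a in the other.
Chair I (ethyl axial, methoxy axial): E = 2.42 kcal/mol.
Chair II (ethyl equatorial, methoxy equatorial): E = 0.00 kcal/mol.
ΔE = 2.42 − 0.00 = 2.42 kcal/mol; chair II is more stable.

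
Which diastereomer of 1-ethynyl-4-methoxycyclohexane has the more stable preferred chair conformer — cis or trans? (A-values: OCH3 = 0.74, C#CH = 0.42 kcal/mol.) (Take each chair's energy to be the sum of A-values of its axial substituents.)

At 1,4 positions (parity opposite): cis → (a,e or e,a); trans → (e,e or a,a).
Best chair for cis: E = 0.42 kcal/mol; best chair for trans: E = 0.00 kcal/mol.
The trans isomer is lower by 0.42 kcal/mol.

trans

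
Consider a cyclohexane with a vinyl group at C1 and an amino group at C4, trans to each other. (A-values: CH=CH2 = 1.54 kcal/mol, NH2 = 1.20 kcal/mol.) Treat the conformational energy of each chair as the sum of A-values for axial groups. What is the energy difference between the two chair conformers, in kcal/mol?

C1 and C4 have opposite parity, so for the trans isomer the two substituents are e,e in one chair and a,a in the other.
Chair I (vinyl axial, amino axial): E = 2.74 kcal/mol.
Chair II (vinyl equatorial, amino equatorial): E = 0.00 kcal/mol.
ΔE = 2.74 − 0.00 = 2.74 kcal/mol; chair II is more stable.

2.74 kcal/mol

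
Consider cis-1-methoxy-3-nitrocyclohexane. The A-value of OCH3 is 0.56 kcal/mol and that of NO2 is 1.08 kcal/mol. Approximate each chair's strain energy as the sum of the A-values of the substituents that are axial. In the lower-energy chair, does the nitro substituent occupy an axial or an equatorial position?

C1 and C3 have the same parity, so for the cis isomer the two substituents are e,e in one chair and a,a in the other.
Chair I (methoxy axial, nitro axial): E = 1.64 kcal/mol.
Chair II (methoxy equatorial, nitro equatorial): E = 0.00 kcal/mol.
Chair II is the more stable (lower-energy) conformer, and in that chair the nitro group is equatorial.

equatorial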